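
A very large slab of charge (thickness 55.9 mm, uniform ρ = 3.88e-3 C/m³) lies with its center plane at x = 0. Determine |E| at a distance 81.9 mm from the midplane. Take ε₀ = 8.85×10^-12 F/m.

|E| ≈ 1.23e7 N/C

The point |x| = 81.9 mm lies outside the slab (half-thickness 0.02795 m). A symmetric pillbox spanning the full slab encloses Q_enc = ρ·d·A.
Flux = 2EA ⇒ E = |ρ|d/(2ε₀), independent of distance outside.
E = (3.88×10^-3)(0.0559)/(2·8.85×10^-12) = 1.23×10^7 N/C.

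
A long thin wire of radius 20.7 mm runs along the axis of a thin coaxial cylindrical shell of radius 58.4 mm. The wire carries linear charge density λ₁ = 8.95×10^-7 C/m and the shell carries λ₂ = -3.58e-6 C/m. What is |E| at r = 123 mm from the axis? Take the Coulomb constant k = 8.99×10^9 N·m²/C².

By cylindrical symmetry E is radial; use a coaxial Gaussian cylinder of radius 123 mm and length L (r > 58.4 mm, enclosing both).
λ_enc = λ₁ + λ₂ = (8.95×10^-7) + (-3.58×10^-6) = -2.685e-6 C/m.
Applying ∮E·dA = Q_enc/ε₀ with the end caps contributing no flux:
E = 2k|λ_enc|/r = 2(8.99×10^9)(2.685e-6)/(0.123) = 3.92×10^5 N/C.

|E| ≈ 3.92×10^5 N/C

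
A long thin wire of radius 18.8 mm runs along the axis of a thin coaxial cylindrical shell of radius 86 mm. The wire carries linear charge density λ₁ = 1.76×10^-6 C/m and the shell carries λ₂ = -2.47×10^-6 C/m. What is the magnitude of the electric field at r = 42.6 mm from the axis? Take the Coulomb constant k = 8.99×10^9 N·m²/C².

|E| = 7.43×10^5 N/C

By cylindrical symmetry E is radial; use a coaxial Gaussian cylinder of radius 42.6 mm and length L (between the conductors, 18.8 mm < r < 86 mm).
The shell at 86 mm lies outside the Gaussian surface, so λ_enc = λ₁ = 1.76e-6 C/m.
Applying ∮E·dA = Q_enc/ε₀ with the end caps contributing no flux:
E = 2k|λ_enc|/r = 2(8.99×10^9)(1.76e-6)/(0.0426) = 7.43e5 N/C.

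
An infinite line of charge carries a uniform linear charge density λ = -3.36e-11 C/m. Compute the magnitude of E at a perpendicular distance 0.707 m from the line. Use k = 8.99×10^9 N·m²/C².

By cylindrical symmetry E is radial; use a coaxial Gaussian cylinder of radius 0.707 m and length L.
Q_enc = λL, so λ_enc = -3.36×10^-11 C/m.
Since E is radial and uniform over the curved surface, Φ = E·2πrL = Q_enc/ε₀ = λ_enc L/ε₀.
E = 2k|λ_enc|/r = 2(8.99×10^9)(3.36×10^-11)/(0.707) = 0.854 N/C.

E ≈ 0.854 N/C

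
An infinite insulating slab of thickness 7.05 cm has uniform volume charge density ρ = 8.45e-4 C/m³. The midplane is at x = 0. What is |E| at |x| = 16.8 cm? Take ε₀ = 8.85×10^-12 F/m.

E ≈ 3.37e6 V/m

The point |x| = 16.8 cm lies outside the slab (half-thickness 0.03525 m). A symmetric pillbox spanning the full slab encloses Q_enc = ρ·d·A.
Flux = 2EA ⇒ E = |ρ|d/(2ε₀), independent of distance outside.
E = (8.45e-4)(0.0705)/(2·8.85×10^-12) = 3.37×10^6 N/C.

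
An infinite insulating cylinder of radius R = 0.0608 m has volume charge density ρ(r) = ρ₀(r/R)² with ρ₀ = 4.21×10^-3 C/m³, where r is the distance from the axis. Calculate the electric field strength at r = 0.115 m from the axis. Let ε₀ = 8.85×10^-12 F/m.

|E| = 3.82×10^6 V/m

Choose a coaxial cylinder of radius r = 0.115 m (arbitrary length L) as the Gaussian surface (r > R, full charge per length enclosed).
λ_enc = 2π ∫₀^R ρ₀(r'/R)^2 r' dr' = 2πρ₀R²/4 = 2.445×10^-5 C/m.
Gauss's law: E·2πrL = λ_enc L/ε₀.
E = |λ_enc|/(2πε₀r) = (2.445e-5)/(2π·8.85×10^-12·0.115) = 3.82e6 N/C.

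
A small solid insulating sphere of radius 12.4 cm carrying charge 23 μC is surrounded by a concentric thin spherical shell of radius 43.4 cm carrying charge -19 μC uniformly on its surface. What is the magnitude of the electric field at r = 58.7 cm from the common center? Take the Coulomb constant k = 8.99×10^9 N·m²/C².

Use a concentric Gaussian sphere at r = 58.7 cm (r > 43.4 cm, enclosing both).
Q_enc = (23 μC) + (-19 μC) = 4.00e-6 C.
By Gauss's law, ∮E·dA = E·4πr² = Q_enc/ε₀.
E = k|Q_enc|/r² = (8.99×10^9)(4.00×10^-6)/(0.587)² = 1.04×10^5 N/C.

E ≈ 1.04×10^5 N/C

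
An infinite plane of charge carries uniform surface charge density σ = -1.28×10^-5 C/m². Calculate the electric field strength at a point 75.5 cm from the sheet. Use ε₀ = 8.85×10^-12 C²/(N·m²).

Choose a cylindrical pillbox piercing the sheet, end faces (area A) parallel to it.
Flux Φ = 2EA and Q_enc = σA, so 2EA = σA/ε₀ ⇒ E = |σ|/(2ε₀), independent of distance.
E = |σ|/(2ε₀) = (1.28×10^-5)/(2·8.85×10^-12) = 7.23×10^5 N/C.

|E| ≈ 7.23e5 N/C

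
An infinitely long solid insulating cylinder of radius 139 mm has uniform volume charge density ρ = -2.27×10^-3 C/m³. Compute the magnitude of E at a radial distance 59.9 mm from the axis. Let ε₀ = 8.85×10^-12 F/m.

|E| = 7.68×10^6 V/m

Choose a coaxial cylinder of radius r = 59.9 mm (arbitrary length L) as the Gaussian surface (r < R).
Charge inside radius r per length L is ρ·πr²·L, so λ_enc = ρπr² = -2.559×10^-5 C/m.
Gauss's law: E·2πrL = λ_enc L/ε₀.
E = |λ_enc|/(2πε₀r) = (2.559×10^-5)/(2π·8.85×10^-12·0.0599) = 7.68×10^6 N/C.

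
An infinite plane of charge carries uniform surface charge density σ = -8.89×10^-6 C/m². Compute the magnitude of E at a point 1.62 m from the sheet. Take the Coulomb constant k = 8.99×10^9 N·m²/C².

By planar symmetry E is perpendicular to the sheet and uniform; use a Gaussian pillbox with flat faces of area A on each side of the sheet.
Flux Φ = 2EA and Q_enc = σA, so 2EA = σA/ε₀ ⇒ E = |σ|/(2ε₀), independent of distance.
E = 2πk|σ| = 2π(8.99×10^9)(8.89×10^-6) = 5.02×10^5 N/C.

E ≈ 5.02×10^5 N/C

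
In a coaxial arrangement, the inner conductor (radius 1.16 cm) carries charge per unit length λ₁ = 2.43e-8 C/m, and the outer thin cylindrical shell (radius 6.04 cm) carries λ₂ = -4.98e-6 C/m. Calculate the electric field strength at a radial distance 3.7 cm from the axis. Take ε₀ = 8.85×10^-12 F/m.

Take a coaxial cylindrical Gaussian surface of radius r = 3.7 cm and length L (between the conductors, 1.16 cm < r < 6.04 cm).
The shell at 6.04 cm lies outside the Gaussian surface, so λ_enc = λ₁ = 2.43e-8 C/m.
Applying ∮E·dA = Q_enc/ε₀ with the end caps contributing no flux:
E = |λ_enc|/(2πε₀r) = (2.43×10^-8)/(2π·8.85×10^-12·0.037) = 1.18e4 N/C.

E = 1.18e4 N/C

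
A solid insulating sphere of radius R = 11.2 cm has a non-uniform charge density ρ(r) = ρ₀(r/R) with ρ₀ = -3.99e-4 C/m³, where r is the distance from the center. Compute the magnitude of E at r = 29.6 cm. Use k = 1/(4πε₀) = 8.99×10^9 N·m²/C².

Take a concentric spherical Gaussian surface of radius r = 29.6 cm (r > R, all charge enclosed).
Q_enc = 4π ∫₀^R ρ₀(r'/R)^1 r'² dr' = 4πρ₀R³/4 = -1.761×10^-6 C.
Applying ∮E·dA = Q_enc/ε₀ with Φ = E(4πr²):
E = k|Q_enc|/r² = (8.99×10^9)(1.761×10^-6)/(0.296)² = 1.81×10^5 N/C.

|E| ≈ 1.81×10^5 V/m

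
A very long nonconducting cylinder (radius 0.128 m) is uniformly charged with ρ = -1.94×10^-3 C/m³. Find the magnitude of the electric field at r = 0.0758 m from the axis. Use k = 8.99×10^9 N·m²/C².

8.31×10^6 N/C

Take a coaxial cylindrical Gaussian surface of radius r = 0.0758 m and length L (r < R).
Enclosed charge per unit length: λ_enc = ρ·πr² = (-1.94e-3)π(0.0758)² = -3.502×10^-5 C/m.
Since E is radial and uniform over the curved surface, Φ = E·2πrL = Q_enc/ε₀ = λ_enc L/ε₀.
E = 2k|λ_enc|/r = 2(8.99×10^9)(3.502e-5)/(0.0758) = 8.31e6 N/C.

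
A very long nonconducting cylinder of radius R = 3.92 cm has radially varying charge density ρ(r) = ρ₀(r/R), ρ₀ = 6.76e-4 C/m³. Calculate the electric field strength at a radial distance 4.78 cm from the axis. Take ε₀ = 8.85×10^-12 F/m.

E ≈ 8.19×10^5 N/C

Choose a coaxial cylinder of radius r = 4.78 cm (arbitrary length L) as the Gaussian surface (r > R, full charge per length enclosed).
λ_enc = 2π ∫₀^R ρ₀(r'/R)^1 r' dr' = 2πρ₀R²/3 = 2.176×10^-6 C/m.
Since E is radial and uniform over the curved surface, Φ = E·2πrL = Q_enc/ε₀ = λ_enc L/ε₀.
E = |λ_enc|/(2πε₀r) = (2.176e-6)/(2π·8.85×10^-12·0.0478) = 8.19×10^5 N/C.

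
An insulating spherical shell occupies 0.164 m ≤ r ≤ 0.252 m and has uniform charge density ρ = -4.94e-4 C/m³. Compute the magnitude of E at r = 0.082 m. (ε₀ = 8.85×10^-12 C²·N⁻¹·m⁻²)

Take a concentric spherical Gaussian surface of radius r = 0.082 m (r < 0.164 m, inside the empty cavity).
No charge is enclosed, so by Gauss's law E·4πr² = 0 ⇒ E = 0.

|E| = 0 N/C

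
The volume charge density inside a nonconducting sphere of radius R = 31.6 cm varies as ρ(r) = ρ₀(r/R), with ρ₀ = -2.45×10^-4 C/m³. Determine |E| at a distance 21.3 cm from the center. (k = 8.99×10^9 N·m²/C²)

E ≈ 9.93×10^5 N/C

Use a concentric Gaussian sphere at r = 21.3 cm (r < R).
Integrate the density: Q_enc = 4π ∫₀^r ρ₀(r'/R)^1 r'² dr' = 4πρ₀ r^4/(4·R) = -5.014×10^-6 C.
Since E is radial and uniform over the Gaussian sphere, Φ = E·4πr² = Q_enc/ε₀.
E = k|Q_enc|/r² = (8.99×10^9)(5.014e-6)/(0.213)² = 9.93×10^5 N/C.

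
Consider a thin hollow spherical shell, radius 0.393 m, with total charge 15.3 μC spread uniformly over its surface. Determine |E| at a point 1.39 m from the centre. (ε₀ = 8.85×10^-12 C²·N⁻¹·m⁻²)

By spherical symmetry E is radial; choose a Gaussian sphere of radius r = 1.39 m (r > 0.393 m).
The entire shell is enclosed: Q_enc = 1.53×10^-5 C.
Gauss's law: E·4πr² = Q_enc/ε₀.
E = |Q_enc|/(4πε₀r²) = (1.53×10^-5)/(4π·8.85×10^-12·(1.39)²) = 7.12×10^4 N/C.

7.12×10^4 N/C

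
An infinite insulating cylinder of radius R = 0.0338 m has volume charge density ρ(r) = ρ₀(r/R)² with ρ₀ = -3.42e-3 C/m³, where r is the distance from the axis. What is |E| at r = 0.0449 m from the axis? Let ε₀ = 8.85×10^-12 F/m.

|E| ≈ 2.46e6 N/C

By cylindrical symmetry E is radial; use a coaxial Gaussian cylinder of radius 0.0449 m and length L (r > R, full charge per length enclosed).
λ_enc = 2π ∫₀^R ρ₀(r'/R)^2 r' dr' = 2πρ₀R²/4 = -6.137×10^-6 C/m.
Gauss's law: E·2πrL = λ_enc L/ε₀.
E = |λ_enc|/(2πε₀r) = (6.137e-6)/(2π·8.85×10^-12·0.0449) = 2.46×10^6 N/C.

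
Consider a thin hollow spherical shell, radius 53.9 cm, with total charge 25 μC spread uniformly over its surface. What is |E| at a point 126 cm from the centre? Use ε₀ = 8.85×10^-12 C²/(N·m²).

|E| ≈ 1.42×10^5 N/C

By spherical symmetry E is radial; choose a Gaussian sphere of radius r = 126 cm (r > 53.9 cm).
The entire shell is enclosed: Q_enc = 2.50e-5 C.
Since E is radial and uniform over the Gaussian sphere, Φ = E·4πr² = Q_enc/ε₀.
E = |Q_enc|/(4πε₀r²) = (2.50e-5)/(4π·8.85×10^-12·(1.26)²) = 1.42×10^5 N/C.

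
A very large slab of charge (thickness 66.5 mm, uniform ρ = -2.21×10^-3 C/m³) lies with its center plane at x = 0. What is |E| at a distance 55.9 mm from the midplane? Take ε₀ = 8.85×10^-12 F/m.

E = 8.30×10^6 V/m

The point |x| = 55.9 mm lies outside the slab (half-thickness 0.03325 m). A symmetric pillbox spanning the full slab encloses Q_enc = ρ·d·A.
Flux = 2EA ⇒ E = |ρ|d/(2ε₀), independent of distance outside.
E = (2.21×10^-3)(0.0665)/(2·8.85×10^-12) = 8.30×10^6 N/C.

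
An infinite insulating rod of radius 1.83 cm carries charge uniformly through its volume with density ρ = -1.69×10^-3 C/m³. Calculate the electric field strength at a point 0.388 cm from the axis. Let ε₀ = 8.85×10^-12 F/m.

By cylindrical symmetry E is radial; use a coaxial Gaussian cylinder of radius 0.388 cm and length L (r < R).
Enclosed charge per unit length: λ_enc = ρ·πr² = (-1.69×10^-3)π(0.00388)² = -7.993×10^-8 C/m.
Applying ∮E·dA = Q_enc/ε₀ with the end caps contributing no flux:
E = |λ_enc|/(2πε₀r) = (7.993e-8)/(2π·8.85×10^-12·0.00388) = 3.70×10^5 N/C.

|E| = 3.70×10^5 V/m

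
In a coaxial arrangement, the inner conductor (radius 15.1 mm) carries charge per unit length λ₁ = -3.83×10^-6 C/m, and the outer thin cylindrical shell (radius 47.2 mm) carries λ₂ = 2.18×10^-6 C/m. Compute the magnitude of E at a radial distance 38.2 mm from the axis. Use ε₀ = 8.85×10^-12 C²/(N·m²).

Take a coaxial cylindrical Gaussian surface of radius r = 38.2 mm and length L (between the conductors, 15.1 mm < r < 47.2 mm).
The shell at 47.2 mm lies outside the Gaussian surface, so λ_enc = λ₁ = -3.83×10^-6 C/m.
By Gauss's law (flux through the curved wall only), E·2πrL = λ_enc L/ε₀.
E = |λ_enc|/(2πε₀r) = (3.83×10^-6)/(2π·8.85×10^-12·0.0382) = 1.80e6 N/C.

E ≈ 1.80×10^6 V/m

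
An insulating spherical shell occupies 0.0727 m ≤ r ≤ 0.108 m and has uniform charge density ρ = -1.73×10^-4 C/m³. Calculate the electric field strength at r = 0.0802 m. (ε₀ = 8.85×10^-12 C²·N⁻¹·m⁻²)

E = 1.33e5 V/m

Take a concentric spherical Gaussian surface of radius r = 0.0802 m (within the shell material, 0.0727 m < r < 0.108 m).
Only the shell between 0.0727 m and r is enclosed: Q_enc = ρ·(4π/3)(r³ − a³) = (-1.73×10^-4)·(4π/3)·((0.0802)³ − (0.0727)³) = -9.537e-8 C.
Since E is radial and uniform over the Gaussian sphere, Φ = E·4πr² = Q_enc/ε₀.
E = |Q_enc|/(4πε₀r²) = (9.537×10^-8)/(4π·8.85×10^-12·(0.0802)²) = 1.33e5 N/C.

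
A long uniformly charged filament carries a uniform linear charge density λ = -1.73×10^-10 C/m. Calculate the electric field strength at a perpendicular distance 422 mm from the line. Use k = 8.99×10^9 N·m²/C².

E ≈ 7.37 N/C

Choose a coaxial cylinder of radius r = 422 mm (arbitrary length L) as the Gaussian surface.
Q_enc = λL, so λ_enc = -1.73×10^-10 C/m.
Since E is radial and uniform over the curved surface, Φ = E·2πrL = Q_enc/ε₀ = λ_enc L/ε₀.
E = 2k|λ_enc|/r = 2(8.99×10^9)(1.73×10^-10)/(0.422) = 7.37 N/C.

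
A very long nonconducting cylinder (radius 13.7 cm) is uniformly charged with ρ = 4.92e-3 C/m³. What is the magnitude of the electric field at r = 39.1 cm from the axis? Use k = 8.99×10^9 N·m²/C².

Coaxial Gaussian cylinder, radius r = 39.1 cm, length L (r > 13.7 cm, full cross-section enclosed).
λ_enc = ρ·πR² = (4.92×10^-3)π(0.137)² = 2.901e-4 C/m.
By Gauss's law (flux through the curved wall only), E·2πrL = λ_enc L/ε₀.
E = 2k|λ_enc|/r = 2(8.99×10^9)(2.901×10^-4)/(0.391) = 1.33e7 N/C.

|E| ≈ 1.33×10^7 N/C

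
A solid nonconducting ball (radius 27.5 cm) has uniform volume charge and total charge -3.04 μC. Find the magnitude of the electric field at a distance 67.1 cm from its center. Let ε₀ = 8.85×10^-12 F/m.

E = 6.07e4 N/C

Take a concentric spherical Gaussian surface of radius r = 67.1 cm (r > R, so the entire charge is enclosed).
Q_enc = -3.04 μC = -3.04×10^-6 C.
Applying ∮E·dA = Q_enc/ε₀ with Φ = E(4πr²):
E = |Q_enc|/(4πε₀r²) = (3.04×10^-6)/(4π·8.85×10^-12·(0.671)²) = 6.07×10^4 N/C.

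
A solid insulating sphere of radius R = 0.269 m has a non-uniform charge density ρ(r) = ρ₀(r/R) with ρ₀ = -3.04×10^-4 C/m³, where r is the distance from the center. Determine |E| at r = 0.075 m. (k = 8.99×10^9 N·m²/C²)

|E| ≈ 1.80×10^5 N/C

By spherical symmetry E is radial; choose a Gaussian sphere of radius r = 0.075 m (r < R).
Integrate the density: Q_enc = 4π ∫₀^r ρ₀(r'/R)^1 r'² dr' = 4πρ₀ r^4/(4·R) = -1.123×10^-7 C.
Gauss's law: E·4πr² = Q_enc/ε₀.
E = k|Q_enc|/r² = (8.99×10^9)(1.123×10^-7)/(0.075)² = 1.80×10^5 N/C.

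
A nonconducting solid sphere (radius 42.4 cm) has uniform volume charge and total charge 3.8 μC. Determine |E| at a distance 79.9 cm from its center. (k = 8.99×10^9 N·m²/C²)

E ≈ 5.35e4 N/C

Use a concentric Gaussian sphere at r = 79.9 cm (r > R, so the entire charge is enclosed).
Q_enc = 3.8 μC = 3.80×10^-6 C.
Since E is radial and uniform over the Gaussian sphere, Φ = E·4πr² = Q_enc/ε₀.
E = k|Q_enc|/r² = (8.99×10^9)(3.80e-6)/(0.799)² = 5.35e4 N/C.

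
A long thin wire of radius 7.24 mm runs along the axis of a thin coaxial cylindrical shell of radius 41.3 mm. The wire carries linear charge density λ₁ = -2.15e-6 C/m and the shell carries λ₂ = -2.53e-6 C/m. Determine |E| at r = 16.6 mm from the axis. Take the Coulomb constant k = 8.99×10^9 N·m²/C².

E ≈ 2.33×10^6 N/C

Take a coaxial cylindrical Gaussian surface of radius r = 16.6 mm and length L (between the conductors, 7.24 mm < r < 41.3 mm).
The shell at 41.3 mm lies outside the Gaussian surface, so λ_enc = λ₁ = -2.15×10^-6 C/m.
By Gauss's law (flux through the curved wall only), E·2πrL = λ_enc L/ε₀.
E = 2k|λ_enc|/r = 2(8.99×10^9)(2.15×10^-6)/(0.0166) = 2.33×10^6 N/C.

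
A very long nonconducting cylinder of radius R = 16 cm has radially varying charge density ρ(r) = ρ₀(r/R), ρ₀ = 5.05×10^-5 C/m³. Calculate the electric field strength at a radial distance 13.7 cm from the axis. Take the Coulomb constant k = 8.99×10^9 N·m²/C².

Coaxial Gaussian cylinder, radius r = 13.7 cm, length L (r < R).
Integrating ρ over the cross-section to radius r: λ_enc = (2πρ₀/R) ∫₀^r r'^2 dr' = 2πρ₀ r^3/(3·R) = 1.70×10^-6 C/m.
By Gauss's law (flux through the curved wall only), E·2πrL = λ_enc L/ε₀.
E = 2k|λ_enc|/r = 2(8.99×10^9)(1.70×10^-6)/(0.137) = 2.23×10^5 N/C.

E = 2.23e5 N/C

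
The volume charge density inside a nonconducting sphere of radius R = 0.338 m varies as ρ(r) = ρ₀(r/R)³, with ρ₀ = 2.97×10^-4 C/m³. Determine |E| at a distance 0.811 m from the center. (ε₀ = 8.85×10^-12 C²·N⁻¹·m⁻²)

Take a concentric spherical Gaussian surface of radius r = 0.811 m (r > R, all charge enclosed).
Q_enc = 4π ∫₀^R ρ₀(r'/R)^3 r'² dr' = 4πρ₀R³/6 = 2.402e-5 C.
Since E is radial and uniform over the Gaussian sphere, Φ = E·4πr² = Q_enc/ε₀.
E = |Q_enc|/(4πε₀r²) = (2.402e-5)/(4π·8.85×10^-12·(0.811)²) = 3.28×10^5 N/C.

3.28×10^5 N/C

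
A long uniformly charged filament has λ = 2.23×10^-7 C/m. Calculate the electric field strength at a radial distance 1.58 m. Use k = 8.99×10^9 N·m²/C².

Coaxial Gaussian cylinder, radius r = 1.58 m, length L.
Q_enc = λL, so λ_enc = 2.23×10^-7 C/m.
By Gauss's law (flux through the curved wall only), E·2πrL = λ_enc L/ε₀.
E = 2k|λ_enc|/r = 2(8.99×10^9)(2.23×10^-7)/(1.58) = 2.54×10^3 N/C.

E ≈ 2.54e3 V/m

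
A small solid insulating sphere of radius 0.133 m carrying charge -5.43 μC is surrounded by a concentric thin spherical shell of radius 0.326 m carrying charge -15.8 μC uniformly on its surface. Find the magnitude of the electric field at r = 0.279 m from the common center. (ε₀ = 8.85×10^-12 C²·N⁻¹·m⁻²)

Use a concentric Gaussian sphere at r = 0.279 m (between the bodies, 0.133 m < r < 0.326 m).
The shell at 0.326 m lies outside the Gaussian surface, so Q_enc = -5.43 μC = -5.43×10^-6 C.
By Gauss's law, ∮E·dA = E·4πr² = Q_enc/ε₀.
E = |Q_enc|/(4πε₀r²) = (5.43e-6)/(4π·8.85×10^-12·(0.279)²) = 6.27×10^5 N/C.

6.27×10^5 V/m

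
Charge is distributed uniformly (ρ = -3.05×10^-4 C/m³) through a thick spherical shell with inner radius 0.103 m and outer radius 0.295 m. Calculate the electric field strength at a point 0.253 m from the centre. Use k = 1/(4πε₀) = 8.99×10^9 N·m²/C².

Symmetry ⇒ E = E(r) r̂. Gaussian sphere of radius r = 0.253 m (within the shell material, 0.103 m < r < 0.295 m).
Enclosed charge is the volume from a to r: Q_enc = (4π/3)ρ(r³ − a³) = -1.929e-5 C.
By Gauss's law, ∮E·dA = E·4πr² = Q_enc/ε₀.
E = k|Q_enc|/r² = (8.99×10^9)(1.929e-5)/(0.253)² = 2.71×10^6 N/C.

E = 2.71×10^6 N/C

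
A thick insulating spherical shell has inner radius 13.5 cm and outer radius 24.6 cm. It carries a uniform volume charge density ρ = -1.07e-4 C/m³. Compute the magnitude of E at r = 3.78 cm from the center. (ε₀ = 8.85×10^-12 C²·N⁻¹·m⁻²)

E = 0 (no enclosed charge)

Symmetry ⇒ E = E(r) r̂. Gaussian sphere of radius r = 3.78 cm (r < 13.5 cm, inside the empty cavity).
Q_enc = 0 (all charge lies at larger r); Gauss's law gives E = 0.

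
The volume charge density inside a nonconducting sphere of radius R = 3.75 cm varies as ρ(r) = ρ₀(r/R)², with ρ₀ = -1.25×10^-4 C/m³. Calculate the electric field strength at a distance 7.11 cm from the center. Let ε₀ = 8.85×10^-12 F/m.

By spherical symmetry E is radial; choose a Gaussian sphere of radius r = 7.11 cm (r > R, all charge enclosed).
Q_enc = 4π ∫₀^R ρ₀(r'/R)^2 r'² dr' = 4πρ₀R³/5 = -1.657×10^-8 C.
By Gauss's law, ∮E·dA = E·4πr² = Q_enc/ε₀.
E = |Q_enc|/(4πε₀r²) = (1.657×10^-8)/(4π·8.85×10^-12·(0.0711)²) = 2.95e4 N/C.

|E| = 2.95×10^4 N/C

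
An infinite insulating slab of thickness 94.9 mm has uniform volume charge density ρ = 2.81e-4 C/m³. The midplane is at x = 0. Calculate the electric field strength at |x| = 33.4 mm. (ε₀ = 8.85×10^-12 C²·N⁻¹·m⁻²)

By symmetry E is perpendicular to the slab. A Gaussian pillbox from −33.4 mm to +33.4 mm (face area A) lies entirely within the slab.
Q_enc = ρ·(2x)·A and flux = 2EA, so 2EA = 2ρxA/ε₀ ⇒ E = |ρ|x/ε₀.
E = (2.81×10^-4)(0.0334)/(8.85×10^-12) = 1.06×10^6 N/C.

E ≈ 1.06×10^6 V/m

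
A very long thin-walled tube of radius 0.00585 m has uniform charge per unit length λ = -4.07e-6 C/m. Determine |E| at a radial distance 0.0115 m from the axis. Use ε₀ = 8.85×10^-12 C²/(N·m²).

By cylindrical symmetry E is radial; use a coaxial Gaussian cylinder of radius 0.0115 m and length L (r > 0.00585 m).
The full line charge is enclosed: λ_enc = -4.07×10^-6 C/m.
Gauss's law: E·2πrL = λ_enc L/ε₀.
E = |λ_enc|/(2πε₀r) = (4.07×10^-6)/(2π·8.85×10^-12·0.0115) = 6.36e6 N/C.

E = 6.36e6 N/C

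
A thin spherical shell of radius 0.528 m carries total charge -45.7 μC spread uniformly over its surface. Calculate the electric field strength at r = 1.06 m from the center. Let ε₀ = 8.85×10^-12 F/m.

By spherical symmetry E is radial; choose a Gaussian sphere of radius r = 1.06 m (r > 0.528 m).
The entire shell is enclosed: Q_enc = -4.57e-5 C.
Gauss's law: E·4πr² = Q_enc/ε₀.
E = |Q_enc|/(4πε₀r²) = (4.57e-5)/(4π·8.85×10^-12·(1.06)²) = 3.66×10^5 N/C.

E = 3.66×10^5 N/C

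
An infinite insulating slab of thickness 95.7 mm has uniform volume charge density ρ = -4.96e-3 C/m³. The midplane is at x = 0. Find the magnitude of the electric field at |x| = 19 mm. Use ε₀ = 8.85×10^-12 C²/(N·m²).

By symmetry E is perpendicular to the slab. A Gaussian pillbox from −19 mm to +19 mm (face area A) lies entirely within the slab.
Q_enc = ρ·(2x)·A and flux = 2EA, so 2EA = 2ρxA/ε₀ ⇒ E = |ρ|x/ε₀.
E = (4.96×10^-3)(0.019)/(8.85×10^-12) = 1.06×10^7 N/C.

E ≈ 1.06e7 V/m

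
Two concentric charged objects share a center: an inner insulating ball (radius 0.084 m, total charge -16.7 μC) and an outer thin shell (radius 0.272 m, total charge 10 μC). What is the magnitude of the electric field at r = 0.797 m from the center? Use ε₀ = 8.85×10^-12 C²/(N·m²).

Use a concentric Gaussian sphere at r = 0.797 m (r > 0.272 m, enclosing both).
Q_enc = (-16.7 μC) + (10 μC) = -6.70e-6 C.
Applying ∮E·dA = Q_enc/ε₀ with Φ = E(4πr²):
E = |Q_enc|/(4πε₀r²) = (6.70×10^-6)/(4π·8.85×10^-12·(0.797)²) = 9.48×10^4 N/C.

E = 9.48e4 V/m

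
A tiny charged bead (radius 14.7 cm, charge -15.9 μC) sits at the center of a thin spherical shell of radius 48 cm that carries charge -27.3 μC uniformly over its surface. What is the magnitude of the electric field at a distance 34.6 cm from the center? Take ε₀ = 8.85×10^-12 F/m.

Symmetry ⇒ E = E(r) r̂. Gaussian sphere of radius r = 34.6 cm (between the bodies, 14.7 cm < r < 48 cm).
Only the inner charge is enclosed; the outer shell contributes nothing inside itself. Q_enc = -15.9 μC = -1.59e-5 C.
Applying ∮E·dA = Q_enc/ε₀ with Φ = E(4πr²):
E = |Q_enc|/(4πε₀r²) = (1.59×10^-5)/(4π·8.85×10^-12·(0.346)²) = 1.19e6 N/C.

E ≈ 1.19×10^6 V/m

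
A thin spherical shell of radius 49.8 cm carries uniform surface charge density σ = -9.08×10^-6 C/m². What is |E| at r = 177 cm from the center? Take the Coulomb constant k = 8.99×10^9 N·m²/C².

By spherical symmetry E is radial; choose a Gaussian sphere of radius r = 177 cm (r > 49.8 cm).
The entire shell is enclosed: Q_enc = σ·4πR² = (-9.08×10^-6)·4π·(0.498)² = -2.83×10^-5 C.
By Gauss's law, ∮E·dA = E·4πr² = Q_enc/ε₀.
E = k|Q_enc|/r² = (8.99×10^9)(2.83×10^-5)/(1.77)² = 8.12×10^4 N/C.

E ≈ 8.12×10^4 N/C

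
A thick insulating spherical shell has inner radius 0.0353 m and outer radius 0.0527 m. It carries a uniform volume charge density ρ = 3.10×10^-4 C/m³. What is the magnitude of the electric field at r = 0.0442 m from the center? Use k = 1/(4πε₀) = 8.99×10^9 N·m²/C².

Use a concentric Gaussian sphere at r = 0.0442 m (within the shell material, 0.0353 m < r < 0.0527 m).
Enclosed charge is the volume from a to r: Q_enc = (4π/3)ρ(r³ − a³) = 5.501e-8 C.
Since E is radial and uniform over the Gaussian sphere, Φ = E·4πr² = Q_enc/ε₀.
E = k|Q_enc|/r² = (8.99×10^9)(5.501×10^-8)/(0.0442)² = 2.53×10^5 N/C.

E ≈ 2.53×10^5 V/m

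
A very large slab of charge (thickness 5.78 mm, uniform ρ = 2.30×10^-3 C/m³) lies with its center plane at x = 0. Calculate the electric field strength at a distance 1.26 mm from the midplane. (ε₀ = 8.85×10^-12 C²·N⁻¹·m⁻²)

By symmetry E is perpendicular to the slab. A Gaussian pillbox from −1.26 mm to +1.26 mm (face area A) lies entirely within the slab.
Q_enc = ρ·(2x)·A and flux = 2EA, so 2EA = 2ρxA/ε₀ ⇒ E = |ρ|x/ε₀.
E = (2.30×10^-3)(0.00126)/(8.85×10^-12) = 3.27×10^5 N/C.

E = 3.27×10^5 V/m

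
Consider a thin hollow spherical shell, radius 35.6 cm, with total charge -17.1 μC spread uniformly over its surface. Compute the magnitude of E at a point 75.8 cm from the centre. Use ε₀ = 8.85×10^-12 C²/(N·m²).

Use a concentric Gaussian sphere at r = 75.8 cm (r > 35.6 cm).
The entire shell is enclosed: Q_enc = -1.71e-5 C.
By Gauss's law, ∮E·dA = E·4πr² = Q_enc/ε₀.
E = |Q_enc|/(4πε₀r²) = (1.71×10^-5)/(4π·8.85×10^-12·(0.758)²) = 2.68e5 N/C.

|E| ≈ 2.68×10^5 V/m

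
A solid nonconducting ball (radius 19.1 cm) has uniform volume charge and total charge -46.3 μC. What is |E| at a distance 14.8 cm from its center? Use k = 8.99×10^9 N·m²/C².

Symmetry ⇒ E = E(r) r̂. Gaussian sphere of radius r = 14.8 cm (r < R).
For a uniform sphere the enclosed fraction is (r/R)³, so Q_enc = (-46.3 μC)(0.148/0.191)³ = -2.154e-5 C.
Since E is radial and uniform over the Gaussian sphere, Φ = E·4πr² = Q_enc/ε₀.
E = k|Q_enc|/r² = (8.99×10^9)(2.154×10^-5)/(0.148)² = 8.84×10^6 N/C.

|E| ≈ 8.84×10^6 V/m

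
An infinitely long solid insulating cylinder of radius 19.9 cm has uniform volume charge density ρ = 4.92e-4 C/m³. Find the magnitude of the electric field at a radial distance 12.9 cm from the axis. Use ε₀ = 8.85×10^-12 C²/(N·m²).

Coaxial Gaussian cylinder, radius r = 12.9 cm, length L (r < R).
Charge inside radius r per length L is ρ·πr²·L, so λ_enc = ρπr² = 2.572×10^-5 C/m.
By Gauss's law (flux through the curved wall only), E·2πrL = λ_enc L/ε₀.
E = |λ_enc|/(2πε₀r) = (2.572×10^-5)/(2π·8.85×10^-12·0.129) = 3.59e6 N/C.

E = 3.59×10^6 N/C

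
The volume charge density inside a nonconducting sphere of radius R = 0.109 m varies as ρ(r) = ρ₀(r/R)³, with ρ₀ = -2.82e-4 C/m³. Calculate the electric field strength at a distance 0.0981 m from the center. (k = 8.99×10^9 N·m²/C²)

Symmetry ⇒ E = E(r) r̂. Gaussian sphere of radius r = 0.0981 m (r < R).
Q_enc = ∫₀^r ρ(r')·4πr'² dr' = (4πρ₀/R³) ∫₀^r r'^5 dr' = 4πρ₀ r^6/(6·R³) = -4.065×10^-7 C.
Gauss's law: E·4πr² = Q_enc/ε₀.
E = k|Q_enc|/r² = (8.99×10^9)(4.065×10^-7)/(0.0981)² = 3.80×10^5 N/C.

E ≈ 3.80×10^5 N/C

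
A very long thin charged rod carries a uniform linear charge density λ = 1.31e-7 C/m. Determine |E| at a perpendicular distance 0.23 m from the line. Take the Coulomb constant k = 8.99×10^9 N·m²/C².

Choose a coaxial cylinder of radius r = 0.23 m (arbitrary length L) as the Gaussian surface.
Q_enc = λL, so λ_enc = 1.31e-7 C/m.
Gauss's law: E·2πrL = λ_enc L/ε₀.
E = 2k|λ_enc|/r = 2(8.99×10^9)(1.31e-7)/(0.23) = 1.02e4 N/C.

|E| ≈ 1.02e4 V/m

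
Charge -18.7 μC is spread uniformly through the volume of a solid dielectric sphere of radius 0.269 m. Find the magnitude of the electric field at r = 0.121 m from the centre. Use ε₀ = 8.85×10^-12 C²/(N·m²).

|E| = 1.05×10^6 V/m

Take a concentric spherical Gaussian surface of radius r = 0.121 m (r < R).
Only the charge within r is enclosed: Q_enc = Q·(r/R)³ = (-18.7 μC)·(0.121 m/0.269 m)³ = -1.702e-6 C.
Gauss's law: E·4πr² = Q_enc/ε₀.
E = |Q_enc|/(4πε₀r²) = (1.702×10^-6)/(4π·8.85×10^-12·(0.121)²) = 1.05×10^6 N/C.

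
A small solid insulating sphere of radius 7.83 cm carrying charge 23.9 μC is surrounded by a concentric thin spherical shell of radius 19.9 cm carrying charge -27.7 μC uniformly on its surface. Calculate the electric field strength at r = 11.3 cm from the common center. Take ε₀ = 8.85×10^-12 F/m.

Use a concentric Gaussian sphere at r = 11.3 cm (between the bodies, 7.83 cm < r < 19.9 cm).
Only the inner charge is enclosed; the outer shell contributes nothing inside itself. Q_enc = 23.9 μC = 2.39×10^-5 C.
Applying ∮E·dA = Q_enc/ε₀ with Φ = E(4πr²):
E = |Q_enc|/(4πε₀r²) = (2.39×10^-5)/(4π·8.85×10^-12·(0.113)²) = 1.68×10^7 N/C.

E = 1.68×10^7 N/C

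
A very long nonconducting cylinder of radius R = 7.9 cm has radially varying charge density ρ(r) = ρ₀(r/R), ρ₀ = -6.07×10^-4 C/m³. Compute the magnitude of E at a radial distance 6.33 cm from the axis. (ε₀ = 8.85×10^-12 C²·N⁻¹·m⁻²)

Coaxial Gaussian cylinder, radius r = 6.33 cm, length L (r < R).
λ_enc = ∫₀^r ρ(r')·2πr' dr' = (2πρ₀/R)·r^3/3 = -4.082×10^-6 C/m.
Applying ∮E·dA = Q_enc/ε₀ with the end caps contributing no flux:
E = |λ_enc|/(2πε₀r) = (4.082×10^-6)/(2π·8.85×10^-12·0.0633) = 1.16e6 N/C.

E ≈ 1.16×10^6 N/C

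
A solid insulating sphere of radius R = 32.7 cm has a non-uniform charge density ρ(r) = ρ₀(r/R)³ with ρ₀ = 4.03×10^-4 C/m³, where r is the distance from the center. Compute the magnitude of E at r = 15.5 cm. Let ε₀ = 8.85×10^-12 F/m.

|E| ≈ 1.25e5 N/C

Symmetry ⇒ E = E(r) r̂. Gaussian sphere of radius r = 15.5 cm (r < R).
Q_enc = ∫₀^r ρ(r')·4πr'² dr' = (4πρ₀/R³) ∫₀^r r'^5 dr' = 4πρ₀ r^6/(6·R³) = 3.347×10^-7 C.
Since E is radial and uniform over the Gaussian sphere, Φ = E·4πr² = Q_enc/ε₀.
E = |Q_enc|/(4πε₀r²) = (3.347×10^-7)/(4π·8.85×10^-12·(0.155)²) = 1.25×10^5 N/C.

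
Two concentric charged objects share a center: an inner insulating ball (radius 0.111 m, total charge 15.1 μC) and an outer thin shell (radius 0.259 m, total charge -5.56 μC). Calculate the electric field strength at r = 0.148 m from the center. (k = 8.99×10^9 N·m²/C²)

E = 6.20×10^6 N/C

By spherical symmetry E is radial; choose a Gaussian sphere of radius r = 0.148 m (between the bodies, 0.111 m < r < 0.259 m).
Only the inner charge is enclosed; the outer shell contributes nothing inside itself. Q_enc = 15.1 μC = 1.51×10^-5 C.
Gauss's law: E·4πr² = Q_enc/ε₀.
E = k|Q_enc|/r² = (8.99×10^9)(1.51×10^-5)/(0.148)² = 6.20×10^6 N/C.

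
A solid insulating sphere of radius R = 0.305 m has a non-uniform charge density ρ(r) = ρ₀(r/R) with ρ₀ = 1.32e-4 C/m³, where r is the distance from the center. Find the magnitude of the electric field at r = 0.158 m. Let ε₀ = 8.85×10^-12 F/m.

Symmetry ⇒ E = E(r) r̂. Gaussian sphere of radius r = 0.158 m (r < R).
Integrate the density: Q_enc = 4π ∫₀^r ρ₀(r'/R)^1 r'² dr' = 4πρ₀ r^4/(4·R) = 8.473e-7 C.
Since E is radial and uniform over the Gaussian sphere, Φ = E·4πr² = Q_enc/ε₀.
E = |Q_enc|/(4πε₀r²) = (8.473e-7)/(4π·8.85×10^-12·(0.158)²) = 3.05e5 N/C.

E = 3.05×10^5 V/m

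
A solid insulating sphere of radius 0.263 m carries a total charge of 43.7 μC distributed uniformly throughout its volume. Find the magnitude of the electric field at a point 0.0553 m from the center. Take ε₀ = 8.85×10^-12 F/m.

By spherical symmetry E is radial; choose a Gaussian sphere of radius r = 0.0553 m (r < R).
For a uniform sphere the enclosed fraction is (r/R)³, so Q_enc = (43.7 μC)(0.0553/0.263)³ = 4.062e-7 C.
Applying ∮E·dA = Q_enc/ε₀ with Φ = E(4πr²):
E = |Q_enc|/(4πε₀r²) = (4.062×10^-7)/(4π·8.85×10^-12·(0.0553)²) = 1.19×10^6 N/C.

|E| = 1.19e6 N/C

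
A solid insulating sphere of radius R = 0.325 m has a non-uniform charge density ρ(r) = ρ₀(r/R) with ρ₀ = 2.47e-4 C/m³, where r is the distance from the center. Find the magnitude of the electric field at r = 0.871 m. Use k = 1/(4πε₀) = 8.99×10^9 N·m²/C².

E ≈ 3.16×10^5 N/C

Take a concentric spherical Gaussian surface of radius r = 0.871 m (r > R, all charge enclosed).
Q_enc = 4π ∫₀^R ρ₀(r'/R)^1 r'² dr' = 4πρ₀R³/4 = 2.664×10^-5 C.
Applying ∮E·dA = Q_enc/ε₀ with Φ = E(4πr²):
E = k|Q_enc|/r² = (8.99×10^9)(2.664×10^-5)/(0.871)² = 3.16×10^5 N/C.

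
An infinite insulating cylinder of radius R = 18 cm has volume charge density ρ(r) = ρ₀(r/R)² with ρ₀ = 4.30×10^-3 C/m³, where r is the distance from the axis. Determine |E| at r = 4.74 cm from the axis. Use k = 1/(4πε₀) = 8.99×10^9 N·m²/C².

Coaxial Gaussian cylinder, radius r = 4.74 cm, length L (r < R).
Integrating ρ over the cross-section to radius r: λ_enc = (2πρ₀/R²) ∫₀^r r'^3 dr' = 2πρ₀ r^4/(4·R²) = 1.052e-6 C/m.
Since E is radial and uniform over the curved surface, Φ = E·2πrL = Q_enc/ε₀ = λ_enc L/ε₀.
E = 2k|λ_enc|/r = 2(8.99×10^9)(1.052e-6)/(0.0474) = 3.99×10^5 N/C.

|E| = 3.99×10^5 N/C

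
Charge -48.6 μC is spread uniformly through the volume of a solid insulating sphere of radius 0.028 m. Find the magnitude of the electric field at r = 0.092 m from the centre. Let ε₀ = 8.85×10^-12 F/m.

By spherical symmetry E is radial; choose a Gaussian sphere of radius r = 0.092 m (r > R, so the entire charge is enclosed).
Q_enc = -48.6 μC = -4.86×10^-5 C.
Gauss's law: E·4πr² = Q_enc/ε₀.
E = |Q_enc|/(4πε₀r²) = (4.86×10^-5)/(4π·8.85×10^-12·(0.092)²) = 5.16×10^7 N/C.

|E| = 5.16×10^7 V/m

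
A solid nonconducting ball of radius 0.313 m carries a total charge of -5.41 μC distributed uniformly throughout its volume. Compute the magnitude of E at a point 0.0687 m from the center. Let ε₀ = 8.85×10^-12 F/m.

1.09×10^5 V/m

Symmetry ⇒ E = E(r) r̂. Gaussian sphere of radius r = 0.0687 m (r < R).
For a uniform sphere the enclosed fraction is (r/R)³, so Q_enc = (-5.41 μC)(0.0687/0.313)³ = -5.721e-8 C.
Since E is radial and uniform over the Gaussian sphere, Φ = E·4πr² = Q_enc/ε₀.
E = |Q_enc|/(4πε₀r²) = (5.721e-8)/(4π·8.85×10^-12·(0.0687)²) = 1.09×10^5 N/C.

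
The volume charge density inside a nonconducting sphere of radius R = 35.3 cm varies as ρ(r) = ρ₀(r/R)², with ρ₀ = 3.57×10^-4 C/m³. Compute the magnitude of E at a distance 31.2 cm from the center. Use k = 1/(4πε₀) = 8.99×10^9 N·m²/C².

Use a concentric Gaussian sphere at r = 31.2 cm (r < R).
Integrate the density: Q_enc = 4π ∫₀^r ρ₀(r'/R)^2 r'² dr' = 4πρ₀ r^5/(5·R²) = 2.129e-5 C.
By Gauss's law, ∮E·dA = E·4πr² = Q_enc/ε₀.
E = k|Q_enc|/r² = (8.99×10^9)(2.129×10^-5)/(0.312)² = 1.97×10^6 N/C.

1.97×10^6 N/C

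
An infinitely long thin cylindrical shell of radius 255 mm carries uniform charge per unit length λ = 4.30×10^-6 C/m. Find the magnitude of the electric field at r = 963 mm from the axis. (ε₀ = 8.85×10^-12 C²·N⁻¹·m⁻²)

|E| ≈ 8.03e4 V/m

Coaxial Gaussian cylinder, radius r = 963 mm, length L (r > 255 mm).
The full line charge is enclosed: λ_enc = 4.30×10^-6 C/m.
Applying ∮E·dA = Q_enc/ε₀ with the end caps contributing no flux:
E = |λ_enc|/(2πε₀r) = (4.30×10^-6)/(2π·8.85×10^-12·0.963) = 8.03×10^4 N/C.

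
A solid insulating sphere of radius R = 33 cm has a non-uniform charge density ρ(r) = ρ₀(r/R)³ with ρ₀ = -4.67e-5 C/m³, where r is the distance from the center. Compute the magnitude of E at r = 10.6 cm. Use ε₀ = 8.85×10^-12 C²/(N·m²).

E = 3.09×10^3 N/C

Take a concentric spherical Gaussian surface of radius r = 10.6 cm (r < R).
Q_enc = ∫₀^r ρ(r')·4πr'² dr' = (4πρ₀/R³) ∫₀^r r'^5 dr' = 4πρ₀ r^6/(6·R³) = -3.861×10^-9 C.
Applying ∮E·dA = Q_enc/ε₀ with Φ = E(4πr²):
E = |Q_enc|/(4πε₀r²) = (3.861×10^-9)/(4π·8.85×10^-12·(0.106)²) = 3.09×10^3 N/C.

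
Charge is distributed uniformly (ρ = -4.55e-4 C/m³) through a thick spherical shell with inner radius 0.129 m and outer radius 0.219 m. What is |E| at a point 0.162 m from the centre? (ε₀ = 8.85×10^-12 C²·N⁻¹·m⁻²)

|E| ≈ 1.37×10^6 N/C

By spherical symmetry E is radial; choose a Gaussian sphere of radius r = 0.162 m (within the shell material, 0.129 m < r < 0.219 m).
Only the shell between 0.129 m and r is enclosed: Q_enc = ρ·(4π/3)(r³ − a³) = (-4.55×10^-4)·(4π/3)·((0.162)³ − (0.129)³) = -4.012×10^-6 C.
By Gauss's law, ∮E·dA = E·4πr² = Q_enc/ε₀.
E = |Q_enc|/(4πε₀r²) = (4.012e-6)/(4π·8.85×10^-12·(0.162)²) = 1.37e6 N/C.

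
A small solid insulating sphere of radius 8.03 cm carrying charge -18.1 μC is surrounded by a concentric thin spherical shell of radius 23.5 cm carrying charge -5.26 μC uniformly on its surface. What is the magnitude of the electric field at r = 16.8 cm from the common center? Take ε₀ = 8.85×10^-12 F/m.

E ≈ 5.77e6 V/m

By spherical symmetry E is radial; choose a Gaussian sphere of radius r = 16.8 cm (between the bodies, 8.03 cm < r < 23.5 cm).
Only the inner charge is enclosed; the outer shell contributes nothing inside itself. Q_enc = -18.1 μC = -1.81×10^-5 C.
By Gauss's law, ∮E·dA = E·4πr² = Q_enc/ε₀.
E = |Q_enc|/(4πε₀r²) = (1.81×10^-5)/(4π·8.85×10^-12·(0.168)²) = 5.77×10^6 N/C.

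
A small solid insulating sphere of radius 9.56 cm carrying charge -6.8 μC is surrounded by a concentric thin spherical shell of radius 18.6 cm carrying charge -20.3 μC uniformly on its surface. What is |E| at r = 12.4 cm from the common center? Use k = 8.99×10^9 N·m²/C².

E = 3.98×10^6 N/C

By spherical symmetry E is radial; choose a Gaussian sphere of radius r = 12.4 cm (between the bodies, 9.56 cm < r < 18.6 cm).
The shell at 18.6 cm lies outside the Gaussian surface, so Q_enc = -6.8 μC = -6.80×10^-6 C.
By Gauss's law, ∮E·dA = E·4πr² = Q_enc/ε₀.
E = k|Q_enc|/r² = (8.99×10^9)(6.80e-6)/(0.124)² = 3.98×10^6 N/C.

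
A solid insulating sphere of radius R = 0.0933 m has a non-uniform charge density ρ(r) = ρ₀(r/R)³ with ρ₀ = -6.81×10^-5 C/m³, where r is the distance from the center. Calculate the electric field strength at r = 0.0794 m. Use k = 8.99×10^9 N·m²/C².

E ≈ 6.27×10^4 V/m

By spherical symmetry E is radial; choose a Gaussian sphere of radius r = 0.0794 m (r < R).
Q_enc = ∫₀^r ρ(r')·4πr'² dr' = (4πρ₀/R³) ∫₀^r r'^5 dr' = 4πρ₀ r^6/(6·R³) = -4.40e-8 C.
Gauss's law: E·4πr² = Q_enc/ε₀.
E = k|Q_enc|/r² = (8.99×10^9)(4.40×10^-8)/(0.0794)² = 6.27×10^4 N/C.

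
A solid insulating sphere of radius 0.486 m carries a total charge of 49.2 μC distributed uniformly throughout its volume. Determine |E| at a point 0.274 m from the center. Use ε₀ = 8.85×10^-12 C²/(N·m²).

By spherical symmetry E is radial; choose a Gaussian sphere of radius r = 0.274 m (r < R).
For a uniform sphere the enclosed fraction is (r/R)³, so Q_enc = (49.2 μC)(0.274/0.486)³ = 8.817×10^-6 C.
Gauss's law: E·4πr² = Q_enc/ε₀.
E = |Q_enc|/(4πε₀r²) = (8.817e-6)/(4π·8.85×10^-12·(0.274)²) = 1.06×10^6 N/C.

1.06×10^6 V/m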